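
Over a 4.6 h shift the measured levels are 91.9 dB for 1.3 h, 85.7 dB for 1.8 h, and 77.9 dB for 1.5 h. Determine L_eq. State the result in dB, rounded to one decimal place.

87.8 dB

L_eq = 10·log₁₀[(1/T)·Σ tᵢ·10^(Lᵢ/10)] with T = 4.6 h.
Σ tᵢ·10^(Lᵢ/10) = 1.3·10^(91.9/10) + 1.8·10^(85.7/10) + 1.5·10^(77.9/10) = 2.775e+09.
L_eq = 10·log₁₀(2.775e+09/4.6) = 87.80 dB.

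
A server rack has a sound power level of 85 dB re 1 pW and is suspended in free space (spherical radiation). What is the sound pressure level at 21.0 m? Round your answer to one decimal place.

47.6 dB

The power spreads over a sphere of area 4π·r², so L_p = L_w − 10·log₁₀(4π·r²).
4π·r² = 5542 m², 10·log₁₀ of that is 37.436 dB.
L_p = 85 − 37.436 = 47.56 dB.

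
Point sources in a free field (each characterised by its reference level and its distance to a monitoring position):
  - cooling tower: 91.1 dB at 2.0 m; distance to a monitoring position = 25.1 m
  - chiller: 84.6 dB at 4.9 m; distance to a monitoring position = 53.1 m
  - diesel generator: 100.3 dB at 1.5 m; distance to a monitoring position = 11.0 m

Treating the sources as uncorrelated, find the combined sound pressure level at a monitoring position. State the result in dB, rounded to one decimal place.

83.2 dB

Apply inverse-square spreading to bring every level to the receiver, then sum 10^(L/10).
cooling tower: 91.1 − 20·log₁₀(25.1/2.0) = 91.1 − 21.97 = 69.13 dB.
chiller: 84.6 − 20·log₁₀(53.1/4.9) = 84.6 − 20.70 = 63.90 dB.
diesel generator: 100.3 − 20·log₁₀(11.0/1.5) = 100.3 − 17.31 = 82.99 dB.
Σ 10^(L/10) = 2.099e+08 → L_total = 10·log₁₀(2.099e+08) = 83.22 dB.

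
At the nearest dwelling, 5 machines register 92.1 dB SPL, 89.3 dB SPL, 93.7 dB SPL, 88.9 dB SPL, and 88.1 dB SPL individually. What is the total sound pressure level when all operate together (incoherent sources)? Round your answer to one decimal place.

98.0 dB SPL

For uncorrelated sources the intensities add, so convert each level to linear form, sum, and take 10·log₁₀ of the total.
Σ 10^(L/10) = 10^(92.1/10) + 10^(89.3/10) + 10^(93.7/10) + 10^(88.9/10) + 10^(88.1/10) = 6.239e+09.
L_total = 10·log₁₀(6.239e+09) = 97.95 dB SPL.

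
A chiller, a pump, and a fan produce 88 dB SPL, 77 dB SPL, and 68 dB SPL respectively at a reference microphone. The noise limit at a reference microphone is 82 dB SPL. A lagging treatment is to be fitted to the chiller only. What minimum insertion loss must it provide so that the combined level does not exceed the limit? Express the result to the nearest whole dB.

The untreated sources together contribute 10^(77/10) + 10^(68/10) = 5.643e+07, i.e. 77.51 dB SPL.
The limit corresponds to 10^(82/10) = 1.585e+08; subtracting the fixed part leaves 1.021e+08 for the chiller, i.e. 80.09 dB SPL.
So the chiller must be reduced from 88 to 80.09 dB SPL: IL = 7.91 dB.

8 dB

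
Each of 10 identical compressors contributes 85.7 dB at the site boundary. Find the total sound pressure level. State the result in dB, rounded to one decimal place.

95.7 dB

L_total = L₁ + 10·log₁₀ N for N identical incoherent sources.
L_total = 85.7 + 10·log₁₀(10) = 85.7 + 10.000 = 95.70 dB.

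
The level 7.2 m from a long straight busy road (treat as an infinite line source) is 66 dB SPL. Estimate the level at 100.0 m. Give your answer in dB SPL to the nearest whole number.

55 dB SPL

For a line source, L₂ = L₁ − 10·log₁₀(r₂/r₁).
L₂ = 66 − 10·log₁₀(100.0/7.2) = 66 − 11.427 = 54.57 dB SPL.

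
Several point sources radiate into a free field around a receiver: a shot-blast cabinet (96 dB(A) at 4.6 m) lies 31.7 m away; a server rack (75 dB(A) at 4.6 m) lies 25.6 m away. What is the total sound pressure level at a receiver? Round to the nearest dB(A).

79 dB(A)

Apply inverse-square spreading to bring every level to the receiver, then sum 10^(L/10).
shot-blast cabinet: 96 − 20·log₁₀(31.7/4.6) = 96 − 16.77 = 79.23 dB(A).
server rack: 75 − 20·log₁₀(25.6/4.6) = 75 − 14.91 = 60.09 dB(A).
Σ 10^(L/10) = 8.485e+07 → L_total = 10·log₁₀(8.485e+07) = 79.29 dB(A).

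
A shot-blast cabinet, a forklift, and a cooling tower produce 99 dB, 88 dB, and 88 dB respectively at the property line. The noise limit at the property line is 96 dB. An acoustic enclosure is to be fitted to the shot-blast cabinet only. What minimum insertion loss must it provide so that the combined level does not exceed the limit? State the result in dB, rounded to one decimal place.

Everything except the shot-blast cabinet sums to 10^(88/10) + 10^(88/10) = 1.262e+09 in linear terms, 91.01 dB.
To meet 96 dB overall, the treated shot-blast cabinet may contribute at most 10^(96/10) − 1.262e+09 = 2.719e+09, i.e. 94.34 dB.
Required insertion loss = 99 − 94.34 = 4.66 dB.

4.7 dB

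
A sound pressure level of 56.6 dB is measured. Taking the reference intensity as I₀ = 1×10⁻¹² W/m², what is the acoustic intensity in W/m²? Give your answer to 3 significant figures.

L = 10·log₁₀(I/I₀) ⇒ I = I₀·10^(L/10) = 10⁻¹² × 10^5.66.

4.57e-07 W/m²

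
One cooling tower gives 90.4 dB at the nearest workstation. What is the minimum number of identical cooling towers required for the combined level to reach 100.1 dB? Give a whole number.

10

Need L₁ + 10·log₁₀ N ≥ 100.1, i.e. log₁₀ N ≥ 0.97.
N ≥ 10^(9.7/10) = 9.333, so N = 10.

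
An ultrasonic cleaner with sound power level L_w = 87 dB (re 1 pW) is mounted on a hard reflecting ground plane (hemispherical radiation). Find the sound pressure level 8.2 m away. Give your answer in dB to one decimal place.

60.7 dB

Free-field hemispherical radiation: L_p = L_w − 10·log₁₀(2π·r²), r = 8.2 m.
2π·r² = 422.5 m², 10·log₁₀ of that is 26.258 dB.
L_p = 87 − 26.258 = 60.74 dB.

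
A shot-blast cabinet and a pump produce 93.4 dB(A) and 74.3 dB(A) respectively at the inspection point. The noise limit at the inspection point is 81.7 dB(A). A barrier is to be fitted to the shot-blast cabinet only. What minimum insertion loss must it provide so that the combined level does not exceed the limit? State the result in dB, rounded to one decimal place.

Fixed contribution from the other source: Σ 10^(L/10) = 10^(74.3/10) = 2.692e+07 (74.30 dB(A)).
To meet 81.7 dB(A) overall, the treated shot-blast cabinet may contribute at most 10^(81.7/10) − 2.692e+07 = 1.210e+08, i.e. 80.83 dB(A).
Required insertion loss = 93.4 − 80.83 = 12.57 dB.

12.6 dB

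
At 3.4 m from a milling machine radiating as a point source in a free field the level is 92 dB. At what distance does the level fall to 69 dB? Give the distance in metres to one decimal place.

48.0 m

Point-source spreading drops the level by 20·log₁₀(r₂/r₁); inverting, r₂/r₁ = 10^(ΔL/20).
r₂ = 3.4·10^((92−69)/20) = 3.4·10^(23.0/20) = 48.03 m.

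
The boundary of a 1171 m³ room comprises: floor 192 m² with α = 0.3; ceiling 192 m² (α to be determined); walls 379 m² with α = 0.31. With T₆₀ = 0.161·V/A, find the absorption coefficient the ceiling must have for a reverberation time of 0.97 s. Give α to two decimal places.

From T₆₀ = 0.161·V/A, the target T₆₀ = 0.97 s needs A = 0.161·1171/0.97 = 194.36 m².
Absorption from the other surfaces = 192·0.3 + 379·0.31 = 175.09 m², so the ceiling must supply 19.27 m² over 192 m².
α = 19.27/192 = 0.100.

0.10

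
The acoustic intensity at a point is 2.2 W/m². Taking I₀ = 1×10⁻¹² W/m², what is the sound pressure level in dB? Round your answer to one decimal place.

Dividing by I₀ shifts the exponent by 12: I/I₀ = 2.2×10^12.
L = 10·(0.3424 + 12) = 123.42 dB.

123.4 dB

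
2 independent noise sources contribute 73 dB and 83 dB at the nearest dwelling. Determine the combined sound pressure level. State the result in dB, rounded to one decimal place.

83.4 dB

Incoherent sources combine by intensity addition: L_total = 10·log₁₀(Σ 10^(L_i/10)).
Σ 10^(L/10) = 10^(73/10) + 10^(83/10) = 2.195e+08.
L_total = 10·log₁₀(2.195e+08) = 83.41 dB.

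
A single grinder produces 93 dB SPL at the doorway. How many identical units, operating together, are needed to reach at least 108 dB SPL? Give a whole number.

32

Need L₁ + 10·log₁₀ N ≥ 108, i.e. log₁₀ N ≥ 1.50.
N ≥ 10^(15.0/10) = 31.623, so N = 32.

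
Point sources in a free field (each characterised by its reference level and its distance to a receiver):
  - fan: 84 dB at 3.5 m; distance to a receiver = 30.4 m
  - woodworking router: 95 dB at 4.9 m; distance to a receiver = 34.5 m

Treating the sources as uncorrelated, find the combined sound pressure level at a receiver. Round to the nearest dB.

78 dB

Propagate each source to the receiver with L = L_ref − 20·log₁₀(r/r_ref), then add intensities.
fan: 84 − 20·log₁₀(30.4/3.5) = 84 − 18.78 = 65.22 dB.
woodworking router: 95 − 20·log₁₀(34.5/4.9) = 95 − 16.95 = 78.05 dB.
Σ 10^(L/10) = 6.712e+07 → L_total = 10·log₁₀(6.712e+07) = 78.27 dB.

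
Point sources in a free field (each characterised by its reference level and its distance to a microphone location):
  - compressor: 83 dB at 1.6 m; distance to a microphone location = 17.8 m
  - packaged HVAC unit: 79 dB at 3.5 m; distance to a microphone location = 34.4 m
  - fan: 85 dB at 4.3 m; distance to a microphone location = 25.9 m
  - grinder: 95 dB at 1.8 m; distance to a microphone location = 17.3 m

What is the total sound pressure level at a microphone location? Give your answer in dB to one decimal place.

76.6 dB

Apply inverse-square spreading to bring every level to the receiver, then sum 10^(L/10).
compressor: 83 − 20·log₁₀(17.8/1.6) = 83 − 20.93 = 62.07 dB.
packaged HVAC unit: 79 − 20·log₁₀(34.4/3.5) = 79 − 19.85 = 59.15 dB.
fan: 85 − 20·log₁₀(25.9/4.3) = 85 − 15.60 = 69.40 dB.
grinder: 95 − 20·log₁₀(17.3/1.8) = 95 − 19.66 = 75.34 dB.
Σ 10^(L/10) = 4.538e+07 → L_total = 10·log₁₀(4.538e+07) = 76.57 dB.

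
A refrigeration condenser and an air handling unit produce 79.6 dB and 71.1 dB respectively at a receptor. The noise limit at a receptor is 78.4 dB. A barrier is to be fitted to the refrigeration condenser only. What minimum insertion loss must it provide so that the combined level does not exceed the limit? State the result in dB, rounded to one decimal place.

Fixed contribution from the other source: Σ 10^(L/10) = 10^(71.1/10) = 1.288e+07 (71.10 dB).
To meet 78.4 dB overall, the treated refrigeration condenser may contribute at most 10^(78.4/10) − 1.288e+07 = 5.630e+07, i.e. 77.51 dB.
So the refrigeration condenser must be reduced from 79.6 to 77.51 dB: IL = 2.09 dB.

2.1 dB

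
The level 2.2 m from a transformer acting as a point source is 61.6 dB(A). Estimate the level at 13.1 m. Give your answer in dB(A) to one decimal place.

46.1 dB(A)

For a point source, L₂ = L₁ − 20·log₁₀(r₂/r₁).
L₂ = 61.6 − 20·log₁₀(13.1/2.2) = 61.6 − 15.497 = 46.10 dB(A).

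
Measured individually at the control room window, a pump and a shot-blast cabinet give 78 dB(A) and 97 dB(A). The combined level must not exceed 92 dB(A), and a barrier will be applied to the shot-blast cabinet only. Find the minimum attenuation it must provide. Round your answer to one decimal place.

Fixed contribution from the other source: Σ 10^(L/10) = 10^(78/10) = 6.310e+07 (78.00 dB(A)).
The limit corresponds to 10^(92/10) = 1.585e+09; subtracting the fixed part leaves 1.522e+09 for the shot-blast cabinet, i.e. 91.82 dB(A).
Required insertion loss = 97 − 91.82 = 5.18 dB.

5.2 dB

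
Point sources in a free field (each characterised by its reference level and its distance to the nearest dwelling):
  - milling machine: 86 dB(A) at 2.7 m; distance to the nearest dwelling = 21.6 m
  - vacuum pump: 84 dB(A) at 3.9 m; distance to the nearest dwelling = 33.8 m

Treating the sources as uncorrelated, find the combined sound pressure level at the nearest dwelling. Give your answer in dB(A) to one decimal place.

First find each source's level at the receiver (point-source: −20·log₁₀(r/r_ref)), then combine on an intensity basis.
milling machine: 86 − 20·log₁₀(21.6/2.7) = 86 − 18.06 = 67.94 dB(A).
vacuum pump: 84 − 20·log₁₀(33.8/3.9) = 84 − 18.76 = 65.24 dB(A).
Σ 10^(L/10) = 9.565e+06 → L_total = 10·log₁₀(9.565e+06) = 69.81 dB(A).

69.8 dB(A)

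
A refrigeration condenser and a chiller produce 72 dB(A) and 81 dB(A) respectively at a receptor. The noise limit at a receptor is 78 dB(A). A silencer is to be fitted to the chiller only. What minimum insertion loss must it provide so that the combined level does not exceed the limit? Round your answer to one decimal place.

4.3 dB

Everything except the chiller sums to 10^(72/10) = 1.585e+07 in linear terms, 72.00 dB(A).
To meet 78 dB(A) overall, the treated chiller may contribute at most 10^(78/10) − 1.585e+07 = 4.725e+07, i.e. 76.74 dB(A).
Required insertion loss = 81 − 76.74 = 4.26 dB.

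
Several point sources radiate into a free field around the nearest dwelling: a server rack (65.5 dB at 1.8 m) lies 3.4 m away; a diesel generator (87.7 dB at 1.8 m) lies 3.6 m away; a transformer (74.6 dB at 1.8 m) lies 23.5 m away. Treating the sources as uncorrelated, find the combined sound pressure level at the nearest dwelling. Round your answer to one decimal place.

Apply inverse-square spreading to bring every level to the receiver, then sum 10^(L/10).
server rack: 65.5 − 20·log₁₀(3.4/1.8) = 65.5 − 5.52 = 59.98 dB.
diesel generator: 87.7 − 20·log₁₀(3.6/1.8) = 87.7 − 6.02 = 81.68 dB.
transformer: 74.6 − 20·log₁₀(23.5/1.8) = 74.6 − 22.32 = 52.28 dB.
Σ 10^(L/10) = 1.484e+08 → L_total = 10·log₁₀(1.484e+08) = 81.71 dB.

81.7 dB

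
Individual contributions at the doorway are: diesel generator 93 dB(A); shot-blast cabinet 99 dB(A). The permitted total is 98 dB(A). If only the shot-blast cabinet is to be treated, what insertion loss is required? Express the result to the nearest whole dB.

Everything except the shot-blast cabinet sums to 10^(93/10) = 1.995e+09 in linear terms, 93.00 dB(A).
To meet 98 dB(A) overall, the treated shot-blast cabinet may contribute at most 10^(98/10) − 1.995e+09 = 4.314e+09, i.e. 96.35 dB(A).
Required insertion loss = 99 − 96.35 = 2.65 dB.

3 dB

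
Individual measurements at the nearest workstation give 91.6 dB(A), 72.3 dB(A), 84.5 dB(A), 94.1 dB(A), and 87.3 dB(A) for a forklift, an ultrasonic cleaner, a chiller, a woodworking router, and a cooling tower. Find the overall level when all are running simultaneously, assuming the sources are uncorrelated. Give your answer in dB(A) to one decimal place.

96.9 dB(A)

For uncorrelated sources the intensities add, so convert each level to linear form, sum, and take 10·log₁₀ of the total.
Σ 10^(L/10) = 10^(91.6/10) + 10^(72.3/10) + 10^(84.5/10) + 10^(94.1/10) + 10^(87.3/10) = 4.852e+09.
L_total = 10·log₁₀(4.852e+09) = 96.86 dB(A).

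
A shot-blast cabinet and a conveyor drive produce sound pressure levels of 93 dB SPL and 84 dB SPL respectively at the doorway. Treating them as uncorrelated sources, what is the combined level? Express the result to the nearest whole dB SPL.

94 dB SPL

For uncorrelated sources the intensities add, so convert each level to linear form, sum, and take 10·log₁₀ of the total.
Σ 10^(L/10) = 10^(93/10) + 10^(84/10) = 2.246e+09.
L_total = 10·log₁₀(2.246e+09) = 93.51 dB SPL.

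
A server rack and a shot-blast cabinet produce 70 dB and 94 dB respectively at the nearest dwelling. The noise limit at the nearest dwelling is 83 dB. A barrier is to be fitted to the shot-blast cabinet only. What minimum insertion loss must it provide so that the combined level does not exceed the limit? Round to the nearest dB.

11 dB

Fixed contribution from the other source: Σ 10^(L/10) = 10^(70/10) = 1.000e+07 (70.00 dB).
To meet 83 dB overall, the treated shot-blast cabinet may contribute at most 10^(83/10) − 1.000e+07 = 1.895e+08, i.e. 82.78 dB.
Required insertion loss = 94 − 82.78 = 11.22 dB.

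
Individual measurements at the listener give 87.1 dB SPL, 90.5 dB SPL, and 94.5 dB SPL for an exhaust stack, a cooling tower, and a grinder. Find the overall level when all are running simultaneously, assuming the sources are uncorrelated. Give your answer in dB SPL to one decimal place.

For uncorrelated sources the intensities add, so convert each level to linear form, sum, and take 10·log₁₀ of the total.
Σ 10^(L/10) = 10^(87.1/10) + 10^(90.5/10) + 10^(94.5/10) = 4.453e+09.
L_total = 10·log₁₀(4.453e+09) = 96.49 dB SPL.

96.5 dB SPL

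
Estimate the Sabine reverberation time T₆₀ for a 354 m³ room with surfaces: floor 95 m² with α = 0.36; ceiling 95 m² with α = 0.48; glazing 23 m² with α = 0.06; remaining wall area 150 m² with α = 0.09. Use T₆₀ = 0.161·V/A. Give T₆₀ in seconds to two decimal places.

Summing Sᵢαᵢ: 95·0.36 + 95·0.48 + 23·0.06 + 150·0.09 = 94.68 m².
T₆₀ = 0.161 × 354 / 94.68 = 0.602 s.

0.60 s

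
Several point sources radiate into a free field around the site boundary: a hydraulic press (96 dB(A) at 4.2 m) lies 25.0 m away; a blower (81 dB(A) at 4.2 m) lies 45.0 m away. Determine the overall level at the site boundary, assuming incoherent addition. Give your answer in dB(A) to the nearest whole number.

81 dB(A)

Propagate each source to the receiver with L = L_ref − 20·log₁₀(r/r_ref), then add intensities.
hydraulic press: 96 − 20·log₁₀(25.0/4.2) = 96 − 15.49 = 80.51 dB(A).
blower: 81 − 20·log₁₀(45.0/4.2) = 81 − 20.60 = 60.40 dB(A).
Σ 10^(L/10) = 1.135e+08 → L_total = 10·log₁₀(1.135e+08) = 80.55 dB(A).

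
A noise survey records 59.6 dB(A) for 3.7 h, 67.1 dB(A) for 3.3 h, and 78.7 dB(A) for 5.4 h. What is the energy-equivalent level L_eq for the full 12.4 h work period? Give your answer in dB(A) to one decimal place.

The energy average is taken in the linear domain: L_eq = 10·log₁₀[(Σ tᵢ·10^(Lᵢ/10))/T], T = 12.4 h.
Σ tᵢ·10^(Lᵢ/10) = 3.7·10^(59.6/10) + 3.3·10^(67.1/10) + 5.4·10^(78.7/10) = 4.206e+08.
L_eq = 10·log₁₀(4.206e+08/12.4) = 75.30 dB(A).

75.3 dB(A)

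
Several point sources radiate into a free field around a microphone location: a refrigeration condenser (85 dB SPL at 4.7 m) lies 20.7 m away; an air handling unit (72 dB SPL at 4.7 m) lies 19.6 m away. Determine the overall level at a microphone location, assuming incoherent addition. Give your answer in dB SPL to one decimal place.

First find each source's level at the receiver (point-source: −20·log₁₀(r/r_ref)), then combine on an intensity basis.
refrigeration condenser: 85 − 20·log₁₀(20.7/4.7) = 85 − 12.88 = 72.12 dB SPL.
air handling unit: 72 − 20·log₁₀(19.6/4.7) = 72 − 12.40 = 59.60 dB SPL.
Σ 10^(L/10) = 1.721e+07 → L_total = 10·log₁₀(1.721e+07) = 72.36 dB SPL.

72.4 dB SPL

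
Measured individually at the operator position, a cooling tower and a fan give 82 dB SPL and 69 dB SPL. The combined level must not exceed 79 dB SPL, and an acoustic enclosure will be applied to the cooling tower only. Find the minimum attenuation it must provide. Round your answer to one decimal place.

3.5 dB

Everything except the cooling tower sums to 10^(69/10) = 7.943e+06 in linear terms, 69.00 dB SPL.
To meet 79 dB SPL overall, the treated cooling tower may contribute at most 10^(79/10) − 7.943e+06 = 7.149e+07, i.e. 78.54 dB SPL.
Required insertion loss = 82 − 78.54 = 3.46 dB.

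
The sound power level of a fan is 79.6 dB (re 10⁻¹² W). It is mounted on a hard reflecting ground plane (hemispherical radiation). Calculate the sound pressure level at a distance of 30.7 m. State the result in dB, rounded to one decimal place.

The power spreads over a hemisphere of area 2π·r², so L_p = L_w − 10·log₁₀(2π·r²).
2π·r² = 5922 m², 10·log₁₀ of that is 37.725 dB.
L_p = 79.6 − 37.725 = 41.88 dB.

41.9 dB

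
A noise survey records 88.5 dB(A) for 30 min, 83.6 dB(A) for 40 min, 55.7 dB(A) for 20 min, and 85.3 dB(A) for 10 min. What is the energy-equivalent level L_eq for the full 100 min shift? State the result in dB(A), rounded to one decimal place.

85.3 dB(A)

Weight each interval's intensity by its duration and average over T = 100 min:
Σ tᵢ·10^(Lᵢ/10) = 30·10^(88.5/10) + 40·10^(83.6/10) + 20·10^(55.7/10) + 10·10^(85.3/10) = 3.380e+10.
L_eq = 10·log₁₀(3.380e+10/100) = 85.29 dB(A).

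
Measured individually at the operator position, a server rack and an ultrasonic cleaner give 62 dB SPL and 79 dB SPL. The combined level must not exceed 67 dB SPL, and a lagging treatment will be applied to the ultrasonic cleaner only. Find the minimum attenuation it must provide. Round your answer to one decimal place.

Everything except the ultrasonic cleaner sums to 10^(62/10) = 1.585e+06 in linear terms, 62.00 dB SPL.
The limit corresponds to 10^(67/10) = 5.012e+06; subtracting the fixed part leaves 3.427e+06 for the ultrasonic cleaner, i.e. 65.35 dB SPL.
Required insertion loss = 79 − 65.35 = 13.65 dB.

13.7 dB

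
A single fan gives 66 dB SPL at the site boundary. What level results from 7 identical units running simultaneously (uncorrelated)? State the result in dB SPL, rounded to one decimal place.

74.5 dB SPL

N identical incoherent sources raise the level by 10·log₁₀ N.
L_total = 66 + 10·log₁₀(7) = 66 + 8.451 = 74.45 dB SPL.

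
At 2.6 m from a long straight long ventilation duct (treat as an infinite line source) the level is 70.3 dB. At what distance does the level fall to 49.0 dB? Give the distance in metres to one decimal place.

350.7 m

For a line source L₁ − L₂ = 10·log₁₀(r₂/r₁), so r₂ = r₁·10^((L₁−L₂)/10).
r₂ = 2.6·10^((70.3−49.0)/10) = 2.6·10^(21.3/10) = 350.73 m.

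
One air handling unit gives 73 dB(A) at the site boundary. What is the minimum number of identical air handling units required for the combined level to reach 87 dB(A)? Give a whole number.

26

N identical sources give L₁ + 10·log₁₀ N, so require 10·log₁₀ N ≥ 87 − 73 = 14.0 dB.
N ≥ 10^(14.0/10) = 25.119, so N = 26.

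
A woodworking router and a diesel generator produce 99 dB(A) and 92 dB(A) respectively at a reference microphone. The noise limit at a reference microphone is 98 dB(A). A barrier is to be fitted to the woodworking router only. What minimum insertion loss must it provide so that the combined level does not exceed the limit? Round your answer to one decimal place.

Fixed contribution from the other source: Σ 10^(L/10) = 10^(92/10) = 1.585e+09 (92.00 dB(A)).
The limit corresponds to 10^(98/10) = 6.310e+09; subtracting the fixed part leaves 4.725e+09 for the woodworking router, i.e. 96.74 dB(A).
So the woodworking router must be reduced from 99 to 96.74 dB(A): IL = 2.26 dB.

2.3 dB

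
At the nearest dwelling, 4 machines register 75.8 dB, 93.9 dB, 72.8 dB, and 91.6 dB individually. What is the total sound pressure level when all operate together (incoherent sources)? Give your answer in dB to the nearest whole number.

96 dB

For uncorrelated sources the intensities add, so convert each level to linear form, sum, and take 10·log₁₀ of the total.
Σ 10^(L/10) = 10^(75.8/10) + 10^(93.9/10) + 10^(72.8/10) + 10^(91.6/10) = 3.957e+09.
L_total = 10·log₁₀(3.957e+09) = 95.97 dB.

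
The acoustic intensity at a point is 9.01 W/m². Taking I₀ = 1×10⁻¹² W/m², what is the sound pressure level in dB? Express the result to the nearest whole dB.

Dividing by I₀ shifts the exponent by 12: I/I₀ = 9.01×10^12.
L = 10·(0.9547 + 12) = 129.55 dB.

130 dB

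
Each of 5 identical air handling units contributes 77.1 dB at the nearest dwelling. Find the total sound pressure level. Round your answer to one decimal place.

L_total = L₁ + 10·log₁₀ N for N identical incoherent sources.
L_total = 77.1 + 10·log₁₀(5) = 77.1 + 6.990 = 84.09 dB.

84.1 dB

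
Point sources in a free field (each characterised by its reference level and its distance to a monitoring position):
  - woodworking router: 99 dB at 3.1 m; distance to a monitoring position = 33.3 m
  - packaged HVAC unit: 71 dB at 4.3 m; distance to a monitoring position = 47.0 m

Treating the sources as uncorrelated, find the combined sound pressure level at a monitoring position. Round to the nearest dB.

Propagate each source to the receiver with L = L_ref − 20·log₁₀(r/r_ref), then add intensities.
woodworking router: 99 − 20·log₁₀(33.3/3.1) = 99 − 20.62 = 78.38 dB.
packaged HVAC unit: 71 − 20·log₁₀(47.0/4.3) = 71 − 20.77 = 50.23 dB.
Σ 10^(L/10) = 6.894e+07 → L_total = 10·log₁₀(6.894e+07) = 78.38 dB.

78 dB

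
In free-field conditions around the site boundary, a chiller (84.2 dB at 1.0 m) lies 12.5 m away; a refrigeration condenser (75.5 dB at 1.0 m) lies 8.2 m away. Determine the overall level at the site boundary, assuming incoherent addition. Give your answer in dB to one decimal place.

Apply inverse-square spreading to bring every level to the receiver, then sum 10^(L/10).
chiller: 84.2 − 20·log₁₀(12.5/1.0) = 84.2 − 21.94 = 62.26 dB.
refrigeration condenser: 75.5 − 20·log₁₀(8.2/1.0) = 75.5 − 18.28 = 57.22 dB.
Σ 10^(L/10) = 2.211e+06 → L_total = 10·log₁₀(2.211e+06) = 63.45 dB.

63.4 dB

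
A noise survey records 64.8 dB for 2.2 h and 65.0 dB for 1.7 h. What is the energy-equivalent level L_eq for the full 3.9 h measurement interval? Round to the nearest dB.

65 dB

L_eq = 10·log₁₀[(1/T)·Σ tᵢ·10^(Lᵢ/10)] with T = 3.9 h.
Σ tᵢ·10^(Lᵢ/10) = 2.2·10^(64.8/10) + 1.7·10^(65.0/10) = 1.202e+07.
L_eq = 10·log₁₀(1.202e+07/3.9) = 64.89 dB.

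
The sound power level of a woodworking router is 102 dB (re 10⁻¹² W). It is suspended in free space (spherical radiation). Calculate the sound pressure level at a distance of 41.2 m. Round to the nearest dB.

59 dB

L_p = L_w − 10·log₁₀(4π·r²) with r = 41.2 m.
4π·r² = 2.133e+04 m², 10·log₁₀ of that is 43.290 dB.
L_p = 102 − 43.290 = 58.71 dB.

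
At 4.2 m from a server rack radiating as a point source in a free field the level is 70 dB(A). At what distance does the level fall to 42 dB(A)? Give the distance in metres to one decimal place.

105.5 m

For a point source L₁ − L₂ = 20·log₁₀(r₂/r₁), so r₂ = r₁·10^((L₁−L₂)/20).
r₂ = 4.2·10^((70−42)/20) = 4.2·10^(28.0/20) = 105.50 m.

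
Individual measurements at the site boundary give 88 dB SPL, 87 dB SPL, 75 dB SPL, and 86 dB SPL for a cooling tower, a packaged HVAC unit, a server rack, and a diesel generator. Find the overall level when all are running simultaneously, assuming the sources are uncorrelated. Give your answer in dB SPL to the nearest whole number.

Incoherent sources combine by intensity addition: L_total = 10·log₁₀(Σ 10^(L_i/10)).
Σ 10^(L/10) = 10^(88/10) + 10^(87/10) + 10^(75/10) + 10^(86/10) = 1.562e+09.
L_total = 10·log₁₀(1.562e+09) = 91.94 dB SPL.

92 dB SPL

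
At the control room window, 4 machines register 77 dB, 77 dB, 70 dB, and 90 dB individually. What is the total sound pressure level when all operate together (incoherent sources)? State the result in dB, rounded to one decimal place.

Incoherent sources combine by intensity addition: L_total = 10·log₁₀(Σ 10^(L_i/10)).
Σ 10^(L/10) = 10^(77/10) + 10^(77/10) + 10^(70/10) + 10^(90/10) = 1.110e+09.
L_total = 10·log₁₀(1.110e+09) = 90.45 dB.

90.5 dB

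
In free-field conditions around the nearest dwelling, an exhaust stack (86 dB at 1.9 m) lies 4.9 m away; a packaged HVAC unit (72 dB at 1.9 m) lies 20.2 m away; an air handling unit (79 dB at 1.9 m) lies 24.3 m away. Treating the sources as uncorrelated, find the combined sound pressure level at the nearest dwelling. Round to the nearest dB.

78 dB

Propagate each source to the receiver with L = L_ref − 20·log₁₀(r/r_ref), then add intensities.
exhaust stack: 86 − 20·log₁₀(4.9/1.9) = 86 − 8.23 = 77.77 dB.
packaged HVAC unit: 72 − 20·log₁₀(20.2/1.9) = 72 − 20.53 = 51.47 dB.
air handling unit: 79 − 20·log₁₀(24.3/1.9) = 79 − 22.14 = 56.86 dB.
Σ 10^(L/10) = 6.048e+07 → L_total = 10·log₁₀(6.048e+07) = 77.82 dB.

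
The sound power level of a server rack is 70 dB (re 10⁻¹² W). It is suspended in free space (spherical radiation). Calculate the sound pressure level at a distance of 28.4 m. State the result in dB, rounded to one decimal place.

29.9 dB

L_p = L_w − 10·log₁₀(4π·r²) with r = 28.4 m.
4π·r² = 1.014e+04 m², 10·log₁₀ of that is 40.058 dB.
L_p = 70 − 40.058 = 29.94 dB.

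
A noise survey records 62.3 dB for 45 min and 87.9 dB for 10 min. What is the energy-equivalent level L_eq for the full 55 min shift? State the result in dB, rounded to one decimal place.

80.5 dB

Weight each interval's intensity by its duration and average over T = 55 min:
Σ tᵢ·10^(Lᵢ/10) = 45·10^(62.3/10) + 10·10^(87.9/10) = 6.242e+09.
L_eq = 10·log₁₀(6.242e+09/55) = 80.55 dB.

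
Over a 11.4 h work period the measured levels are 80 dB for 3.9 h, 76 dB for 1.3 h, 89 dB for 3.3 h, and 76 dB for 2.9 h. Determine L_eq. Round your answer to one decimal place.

The energy average is taken in the linear domain: L_eq = 10·log₁₀[(Σ tᵢ·10^(Lᵢ/10))/T], T = 11.4 h.
Σ tᵢ·10^(Lᵢ/10) = 3.9·10^(80/10) + 1.3·10^(76/10) + 3.3·10^(89/10) + 2.9·10^(76/10) = 3.178e+09.
L_eq = 10·log₁₀(3.178e+09/11.4) = 84.45 dB.

84.5 dB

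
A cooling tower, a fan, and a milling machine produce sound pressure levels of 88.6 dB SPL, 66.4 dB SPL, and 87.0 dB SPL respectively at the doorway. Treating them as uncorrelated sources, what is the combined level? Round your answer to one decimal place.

90.9 dB SPL

Incoherent sources combine by intensity addition: L_total = 10·log₁₀(Σ 10^(L_i/10)).
Σ 10^(L/10) = 10^(88.6/10) + 10^(66.4/10) + 10^(87.0/10) = 1.230e+09.
L_total = 10·log₁₀(1.230e+09) = 90.90 dB SPL.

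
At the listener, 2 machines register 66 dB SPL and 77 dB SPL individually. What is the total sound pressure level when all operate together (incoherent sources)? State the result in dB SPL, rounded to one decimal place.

77.3 dB SPL

Incoherent sources combine by intensity addition: L_total = 10·log₁₀(Σ 10^(L_i/10)).
Σ 10^(L/10) = 10^(66/10) + 10^(77/10) = 5.410e+07.
L_total = 10·log₁₀(5.410e+07) = 77.33 dB SPL.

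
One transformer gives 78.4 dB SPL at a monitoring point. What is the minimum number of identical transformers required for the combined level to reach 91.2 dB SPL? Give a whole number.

N identical sources give L₁ + 10·log₁₀ N, so require 10·log₁₀ N ≥ 91.2 − 78.4 = 12.8 dB.
N ≥ 10^(12.8/10) = 19.055, so N = 20.

20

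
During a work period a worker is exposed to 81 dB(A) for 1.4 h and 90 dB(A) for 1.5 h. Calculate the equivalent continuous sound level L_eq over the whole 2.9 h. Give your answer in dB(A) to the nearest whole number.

L_eq = 10·log₁₀[(1/T)·Σ tᵢ·10^(Lᵢ/10)] with T = 2.9 h.
Σ tᵢ·10^(Lᵢ/10) = 1.4·10^(81/10) + 1.5·10^(90/10) = 1.676e+09.
L_eq = 10·log₁₀(1.676e+09/2.9) = 87.62 dB(A).

88 dB(A)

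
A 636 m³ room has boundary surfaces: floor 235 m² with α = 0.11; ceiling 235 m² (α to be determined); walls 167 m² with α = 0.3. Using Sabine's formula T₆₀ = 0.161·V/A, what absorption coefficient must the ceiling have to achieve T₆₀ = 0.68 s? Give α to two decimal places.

Required total absorption A = 0.161·636/0.68 = 150.58 m².
Absorption from the other surfaces = 235·0.11 + 167·0.3 = 75.95 m², so the ceiling must supply 74.63 m² over 235 m².
α = 74.63/235 = 0.318.

0.32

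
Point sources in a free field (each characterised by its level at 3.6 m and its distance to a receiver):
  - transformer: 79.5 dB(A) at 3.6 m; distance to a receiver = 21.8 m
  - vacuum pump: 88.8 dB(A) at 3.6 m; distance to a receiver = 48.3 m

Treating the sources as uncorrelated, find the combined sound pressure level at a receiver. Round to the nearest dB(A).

Apply inverse-square spreading to bring every level to the receiver, then sum 10^(L/10).
transformer: 79.5 − 20·log₁₀(21.8/3.6) = 79.5 − 15.64 = 63.86 dB(A).
vacuum pump: 88.8 − 20·log₁₀(48.3/3.6) = 88.8 − 22.55 = 66.25 dB(A).
Σ 10^(L/10) = 6.645e+06 → L_total = 10·log₁₀(6.645e+06) = 68.22 dB(A).

68 dB(A)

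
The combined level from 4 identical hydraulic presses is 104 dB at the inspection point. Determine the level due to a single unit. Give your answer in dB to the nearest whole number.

98 dB

4 equal contributions raise the level by 10·log₁₀ 4 = 6.021 dB, so each unit alone gives 104 − 6.021.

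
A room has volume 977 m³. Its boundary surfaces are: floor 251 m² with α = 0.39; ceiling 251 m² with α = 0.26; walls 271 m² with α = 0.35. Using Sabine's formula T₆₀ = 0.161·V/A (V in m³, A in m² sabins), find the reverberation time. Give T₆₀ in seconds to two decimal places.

0.61 s

Summing Sᵢαᵢ: 251·0.39 + 251·0.26 + 271·0.35 = 258.00 m².
T₆₀ = 0.161·V/A = 0.161·977/258.00 = 0.610 s.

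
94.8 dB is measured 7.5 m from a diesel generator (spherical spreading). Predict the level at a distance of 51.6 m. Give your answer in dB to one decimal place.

78.0 dB

Spherical spreading from a point source gives a 20·log₁₀(r₂/r₁) drop.
L₂ = 94.8 − 20·log₁₀(51.6/7.5) = 94.8 − 16.752 = 78.05 dB.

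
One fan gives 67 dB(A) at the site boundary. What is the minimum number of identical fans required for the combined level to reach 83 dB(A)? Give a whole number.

40

The shortfall is 83 − 67 = 16.0 dB, and N units add 10·log₁₀ N, so need 10·log₁₀ N ≥ 16.0.
N ≥ 10^(16.0/10) = 39.811, so N = 40.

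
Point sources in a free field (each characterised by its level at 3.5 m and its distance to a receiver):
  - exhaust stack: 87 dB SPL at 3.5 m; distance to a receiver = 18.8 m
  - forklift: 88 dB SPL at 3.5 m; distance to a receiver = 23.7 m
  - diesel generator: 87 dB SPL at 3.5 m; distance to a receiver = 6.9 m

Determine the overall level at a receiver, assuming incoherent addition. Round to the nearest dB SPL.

First find each source's level at the receiver (point-source: −20·log₁₀(r/r_ref)), then combine on an intensity basis.
exhaust stack: 87 − 20·log₁₀(18.8/3.5) = 87 − 14.60 = 72.40 dB SPL.
forklift: 88 − 20·log₁₀(23.7/3.5) = 88 − 16.61 = 71.39 dB SPL.
diesel generator: 87 − 20·log₁₀(6.9/3.5) = 87 − 5.90 = 81.10 dB SPL.
Σ 10^(L/10) = 1.601e+08 → L_total = 10·log₁₀(1.601e+08) = 82.04 dB SPL.

82 dB SPL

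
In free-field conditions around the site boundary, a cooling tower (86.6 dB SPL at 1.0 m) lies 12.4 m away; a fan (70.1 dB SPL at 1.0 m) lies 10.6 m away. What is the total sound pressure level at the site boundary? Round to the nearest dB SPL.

65 dB SPL

Apply inverse-square spreading to bring every level to the receiver, then sum 10^(L/10).
cooling tower: 86.6 − 20·log₁₀(12.4/1.0) = 86.6 − 21.87 = 64.73 dB SPL.
fan: 70.1 − 20·log₁₀(10.6/1.0) = 70.1 − 20.51 = 49.59 dB SPL.
Σ 10^(L/10) = 3.064e+06 → L_total = 10·log₁₀(3.064e+06) = 64.86 dB SPL.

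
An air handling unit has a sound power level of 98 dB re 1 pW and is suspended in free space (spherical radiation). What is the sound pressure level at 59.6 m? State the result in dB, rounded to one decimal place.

Free-field spherical radiation: L_p = L_w − 10·log₁₀(4π·r²), r = 59.6 m.
4π·r² = 4.464e+04 m², 10·log₁₀ of that is 46.497 dB.
L_p = 98 − 46.497 = 51.50 dB.

51.5 dB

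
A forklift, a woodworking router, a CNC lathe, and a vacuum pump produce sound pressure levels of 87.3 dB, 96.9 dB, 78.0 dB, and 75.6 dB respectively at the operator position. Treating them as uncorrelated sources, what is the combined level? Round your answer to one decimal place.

Incoherent sources combine by intensity addition: L_total = 10·log₁₀(Σ 10^(L_i/10)).
Σ 10^(L/10) = 10^(87.3/10) + 10^(96.9/10) + 10^(78.0/10) + 10^(75.6/10) = 5.534e+09.
L_total = 10·log₁₀(5.534e+09) = 97.43 dB.

97.4 dB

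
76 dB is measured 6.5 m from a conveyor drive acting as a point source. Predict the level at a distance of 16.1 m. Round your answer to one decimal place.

68.1 dB

Point-source attenuation: ΔL = 20·log₁₀(r₂/r₁) = 20·log₁₀(16.1/6.5) = 7.878 dB.
L₂ = 76 − 20·log₁₀(16.1/6.5) = 76 − 7.878 = 68.12 dB.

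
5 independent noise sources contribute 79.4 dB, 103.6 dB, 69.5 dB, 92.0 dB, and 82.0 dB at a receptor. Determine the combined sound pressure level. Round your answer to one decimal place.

Incoherent sources combine by intensity addition: L_total = 10·log₁₀(Σ 10^(L_i/10)).
Σ 10^(L/10) = 10^(79.4/10) + 10^(103.6/10) + 10^(69.5/10) + 10^(92.0/10) + 10^(82.0/10) = 2.475e+10.
L_total = 10·log₁₀(2.475e+10) = 103.94 dB.

103.9 dB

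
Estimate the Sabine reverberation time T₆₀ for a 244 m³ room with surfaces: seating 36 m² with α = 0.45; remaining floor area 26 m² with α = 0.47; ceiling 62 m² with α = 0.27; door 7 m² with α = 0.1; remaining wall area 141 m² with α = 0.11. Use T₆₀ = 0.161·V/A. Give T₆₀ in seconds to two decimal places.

0.64 s

Summing Sᵢαᵢ: 36·0.45 + 26·0.47 + 62·0.27 + 7·0.1 + 141·0.11 = 61.37 m².
T₆₀ = 0.161 × 244 / 61.37 = 0.640 s.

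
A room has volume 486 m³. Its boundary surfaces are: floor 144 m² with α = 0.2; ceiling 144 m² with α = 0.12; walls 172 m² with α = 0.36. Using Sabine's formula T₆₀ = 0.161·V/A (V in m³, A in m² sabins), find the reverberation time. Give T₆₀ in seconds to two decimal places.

0.72 s

Total absorption A = 144·0.2 + 144·0.12 + 172·0.36 = 108.00 m² sabins.
T₆₀ = 0.161·V/A = 0.161·486/108.00 = 0.724 s.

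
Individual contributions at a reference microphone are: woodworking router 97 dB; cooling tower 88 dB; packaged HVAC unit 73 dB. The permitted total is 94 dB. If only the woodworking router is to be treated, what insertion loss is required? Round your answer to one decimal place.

4.3 dB

Fixed contribution from the other sources: Σ 10^(L/10) = 10^(88/10) + 10^(73/10) = 6.509e+08 (88.14 dB).
To meet 94 dB overall, the treated woodworking router may contribute at most 10^(94/10) − 6.509e+08 = 1.861e+09, i.e. 92.70 dB.
Required insertion loss = 97 − 92.70 = 4.30 dB.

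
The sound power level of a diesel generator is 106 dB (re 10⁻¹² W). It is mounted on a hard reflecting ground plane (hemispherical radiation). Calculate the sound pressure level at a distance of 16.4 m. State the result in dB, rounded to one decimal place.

73.7 dB

The power spreads over a hemisphere of area 2π·r², so L_p = L_w − 10·log₁₀(2π·r²).
2π·r² = 1690 m², 10·log₁₀ of that is 32.279 dB.
L_p = 106 − 32.279 = 73.72 dB.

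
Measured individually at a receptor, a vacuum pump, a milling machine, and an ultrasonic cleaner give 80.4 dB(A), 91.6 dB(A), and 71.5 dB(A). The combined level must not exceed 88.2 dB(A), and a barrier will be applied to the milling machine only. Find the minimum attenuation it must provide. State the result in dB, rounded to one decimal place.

4.3 dB

The untreated sources together contribute 10^(80.4/10) + 10^(71.5/10) = 1.238e+08, i.e. 80.93 dB(A).
To meet 88.2 dB(A) overall, the treated milling machine may contribute at most 10^(88.2/10) − 1.238e+08 = 5.369e+08, i.e. 87.30 dB(A).
Required insertion loss = 91.6 − 87.30 = 4.30 dB.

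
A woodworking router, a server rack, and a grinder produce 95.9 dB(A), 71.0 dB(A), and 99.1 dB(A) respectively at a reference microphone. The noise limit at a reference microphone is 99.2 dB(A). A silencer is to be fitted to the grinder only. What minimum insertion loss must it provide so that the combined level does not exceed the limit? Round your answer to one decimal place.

2.7 dB

The untreated sources together contribute 10^(95.9/10) + 10^(71.0/10) = 3.903e+09, i.e. 95.91 dB(A).
The limit corresponds to 10^(99.2/10) = 8.318e+09; subtracting the fixed part leaves 4.415e+09 for the grinder, i.e. 96.45 dB(A).
So the grinder must be reduced from 99.1 to 96.45 dB(A): IL = 2.65 dB.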